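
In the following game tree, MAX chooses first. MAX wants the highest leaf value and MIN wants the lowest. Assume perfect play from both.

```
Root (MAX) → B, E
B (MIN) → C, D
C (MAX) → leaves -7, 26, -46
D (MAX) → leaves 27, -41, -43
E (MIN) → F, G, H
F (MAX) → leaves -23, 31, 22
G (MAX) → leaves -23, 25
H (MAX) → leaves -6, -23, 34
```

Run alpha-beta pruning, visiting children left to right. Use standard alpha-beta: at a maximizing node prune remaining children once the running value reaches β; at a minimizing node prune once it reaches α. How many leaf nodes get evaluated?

C [α=-∞,β=+∞]: v=26
D [α=-∞,β=26]: v=27 after child 1 ≥ β → β-cutoff, skip 2
B [α=-∞,β=+∞]: v=26
F [α=26,β=+∞]: v=31
G [α=26,β=31]: v=25
E [α=26,β=+∞]: v=25 after child 2 ≤ α → α-cutoff, skip 1
Root [α=-∞,β=+∞]: v=26
Leaves evaluated: 9 of 14.

9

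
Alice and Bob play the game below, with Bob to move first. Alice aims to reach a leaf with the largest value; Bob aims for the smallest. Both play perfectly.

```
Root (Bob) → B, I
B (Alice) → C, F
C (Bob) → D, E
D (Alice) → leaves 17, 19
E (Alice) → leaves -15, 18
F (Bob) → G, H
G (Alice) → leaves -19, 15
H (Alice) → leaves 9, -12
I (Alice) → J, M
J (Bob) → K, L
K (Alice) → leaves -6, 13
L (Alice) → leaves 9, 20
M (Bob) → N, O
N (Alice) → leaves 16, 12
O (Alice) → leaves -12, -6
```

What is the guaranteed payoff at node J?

K: max(-6, 13) = 13
L: max(9, 20) = 20
J: min(13, 20) = 13

13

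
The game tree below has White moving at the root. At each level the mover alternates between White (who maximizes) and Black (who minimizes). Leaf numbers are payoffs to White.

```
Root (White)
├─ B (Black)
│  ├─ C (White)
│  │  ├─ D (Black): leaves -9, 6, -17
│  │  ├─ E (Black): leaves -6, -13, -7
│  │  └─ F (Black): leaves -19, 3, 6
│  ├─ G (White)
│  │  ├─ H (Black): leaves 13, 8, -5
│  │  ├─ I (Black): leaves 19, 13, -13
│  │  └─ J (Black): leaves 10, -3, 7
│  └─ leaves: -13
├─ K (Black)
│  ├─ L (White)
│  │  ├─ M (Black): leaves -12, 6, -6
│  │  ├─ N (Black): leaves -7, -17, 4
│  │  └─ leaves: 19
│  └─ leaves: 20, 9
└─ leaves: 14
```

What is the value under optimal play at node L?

M: min(-12, 6, -6) = -12
N: min(-7, -17, 4) = -17
L: max(-12, -17, 19) = 19

19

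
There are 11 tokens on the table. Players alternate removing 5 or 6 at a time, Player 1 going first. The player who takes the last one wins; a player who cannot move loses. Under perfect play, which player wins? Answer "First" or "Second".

Positions where the player to move wins (W) vs loses (L):
i:   0  1  2  3  4  5  6  7  8  9 10 11
     L  L  L  L  L  W  W  W  W  W  W  L
Position 11 is L, so the second player wins.

Second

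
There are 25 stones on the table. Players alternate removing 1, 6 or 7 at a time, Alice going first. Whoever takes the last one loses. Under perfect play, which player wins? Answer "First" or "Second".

Mark each pile size as W (mover wins) or L (mover loses):
i:   0  1  2  3  4  5  6  7  8  9 10 11 12 13 14 15 16 17 18 19 20 21 22 23 24 25
     W  L  W  L  W  L  W  W  W  W  W  W  W  L  W  L  W  L  W  W  W  W  W  W  W  L
Position 25 is L, so the second player wins.

Second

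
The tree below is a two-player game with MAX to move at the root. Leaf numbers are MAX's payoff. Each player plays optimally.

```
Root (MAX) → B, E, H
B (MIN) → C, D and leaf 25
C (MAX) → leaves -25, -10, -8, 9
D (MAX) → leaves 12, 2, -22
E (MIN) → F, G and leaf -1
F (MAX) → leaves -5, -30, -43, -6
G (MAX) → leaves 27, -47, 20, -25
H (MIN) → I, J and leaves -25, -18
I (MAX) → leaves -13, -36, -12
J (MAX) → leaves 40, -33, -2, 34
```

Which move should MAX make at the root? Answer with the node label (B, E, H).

B

C (MAX): max(-25, -10, -8, 9) = 9
D (MAX): max(12, 2, -22) = 12
B (MIN): min(9, 12, 25) = 9
F (MAX): max(-5, -30, -43, -6) = -5
G (MAX): max(27, -47, 20, -25) = 27
E (MIN): min(-5, 27, -1) = -5
I (MAX): max(-13, -36, -12) = -12
J (MAX): max(40, -33, -2, 34) = 40
H (MIN): min(-12, 40, -25, -18) = -25
Root (MAX): max(9, -5, -25) = 9
MAX picks the child with the highest value: B (value 9).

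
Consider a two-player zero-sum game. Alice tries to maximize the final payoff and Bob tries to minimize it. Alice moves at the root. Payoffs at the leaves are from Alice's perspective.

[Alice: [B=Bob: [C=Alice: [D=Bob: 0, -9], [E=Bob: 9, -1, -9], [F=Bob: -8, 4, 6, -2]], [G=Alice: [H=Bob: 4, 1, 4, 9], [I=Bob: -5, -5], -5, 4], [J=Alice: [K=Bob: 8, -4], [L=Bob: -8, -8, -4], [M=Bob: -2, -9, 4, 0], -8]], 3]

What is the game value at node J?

-4

K: min(8, -4) = -4
L: min(-8, -8, -4) = -8
M: min(-2, -9, 4, 0) = -9
J: max(-4, -8, -9, -8) = -4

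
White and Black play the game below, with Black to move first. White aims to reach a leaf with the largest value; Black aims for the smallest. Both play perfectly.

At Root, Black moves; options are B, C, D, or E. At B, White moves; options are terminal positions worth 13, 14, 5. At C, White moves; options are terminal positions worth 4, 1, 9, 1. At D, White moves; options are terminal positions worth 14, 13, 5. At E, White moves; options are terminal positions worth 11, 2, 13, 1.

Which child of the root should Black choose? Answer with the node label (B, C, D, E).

C

B (White): max(13, 14, 5) = 14
C (White): max(4, 1, 9, 1) = 9
D (White): max(14, 13, 5) = 14
E (White): max(11, 2, 13, 1) = 13
Root (Black): min(14, 9, 14, 13) = 9
Black picks the child with the lowest value: C (value 9).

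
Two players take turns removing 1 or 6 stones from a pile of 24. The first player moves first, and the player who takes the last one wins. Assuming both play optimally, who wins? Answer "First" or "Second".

W/L table (W = player to move can force a win):
i:   0  1  2  3  4  5  6  7  8  9 10 11 12 13 14 15 16 17 18 19 20 21 22 23 24
     L  W  L  W  L  W  W  L  W  L  W  L  W  W  L  W  L  W  L  W  W  L  W  L  W
Position 24 is W, so the first player wins.

First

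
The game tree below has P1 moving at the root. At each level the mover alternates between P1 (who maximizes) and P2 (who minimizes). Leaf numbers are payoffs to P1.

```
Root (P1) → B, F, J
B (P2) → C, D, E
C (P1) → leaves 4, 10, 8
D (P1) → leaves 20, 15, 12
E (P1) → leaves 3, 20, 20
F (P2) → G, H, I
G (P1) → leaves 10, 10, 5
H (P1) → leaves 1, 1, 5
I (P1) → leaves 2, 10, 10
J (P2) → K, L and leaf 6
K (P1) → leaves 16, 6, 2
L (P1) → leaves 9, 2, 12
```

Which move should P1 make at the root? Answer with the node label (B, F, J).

C (P1): max(4, 10, 8) = 10
D (P1): max(20, 15, 12) = 20
E (P1): max(3, 20, 20) = 20
B (P2): min(10, 20, 20) = 10
G (P1): max(10, 10, 5) = 10
H (P1): max(1, 1, 5) = 5
I (P1): max(2, 10, 10) = 10
F (P2): min(10, 5, 10) = 5
K (P1): max(16, 6, 2) = 16
L (P1): max(9, 2, 12) = 12
J (P2): min(16, 12, 6) = 6
Root (P1): max(10, 5, 6) = 10
P1 picks the child with the highest value: B (value 10).

B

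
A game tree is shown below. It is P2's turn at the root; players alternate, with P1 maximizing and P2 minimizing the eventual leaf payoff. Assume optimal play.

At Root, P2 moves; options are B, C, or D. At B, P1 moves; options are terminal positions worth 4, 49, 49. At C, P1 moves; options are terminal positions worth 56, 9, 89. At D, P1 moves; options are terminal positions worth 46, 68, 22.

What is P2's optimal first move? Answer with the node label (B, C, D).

B (P1): max(4, 49, 49) = 49
C (P1): max(56, 9, 89) = 89
D (P1): max(46, 68, 22) = 68
Root (P2): min(49, 89, 68) = 49
P2 picks the child with the lowest value: B (value 49).

B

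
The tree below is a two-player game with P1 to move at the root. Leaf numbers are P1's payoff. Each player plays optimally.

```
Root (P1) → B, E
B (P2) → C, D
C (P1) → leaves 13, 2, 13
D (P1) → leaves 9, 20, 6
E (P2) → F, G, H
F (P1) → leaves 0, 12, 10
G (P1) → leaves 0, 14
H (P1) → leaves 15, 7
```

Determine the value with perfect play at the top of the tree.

13

C (P1): max(13, 2, 13) = 13
D (P1): max(9, 20, 6) = 20
B (P2): min(13, 20) = 13
F (P1): max(0, 12, 10) = 12
G (P1): max(0, 14) = 14
H (P1): max(15, 7) = 15
E (P2): min(12, 14, 15) = 12
Root (P1): max(13, 12) = 13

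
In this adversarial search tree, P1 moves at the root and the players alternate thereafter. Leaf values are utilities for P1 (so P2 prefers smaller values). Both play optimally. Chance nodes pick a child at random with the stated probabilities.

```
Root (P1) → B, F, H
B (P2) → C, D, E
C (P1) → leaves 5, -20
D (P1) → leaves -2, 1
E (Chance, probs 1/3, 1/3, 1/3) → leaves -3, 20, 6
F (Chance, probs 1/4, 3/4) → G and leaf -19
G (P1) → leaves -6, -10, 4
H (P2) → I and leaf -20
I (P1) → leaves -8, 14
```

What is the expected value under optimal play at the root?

C (P1): max(5, -20) = 5
D (P1): max(-2, 1) = 1
E (Chance): 1/3·-3 + 1/3·20 + 1/3·6 = 7.67
B (P2): min(5, 1, 7.67) = 1
G (P1): max(-6, -10, 4) = 4
F (Chance): 1/4·4 + 3/4·-19 = -13.25
I (P1): max(-8, 14) = 14
H (P2): min(14, -20) = -20
Root (P1): max(1, -13.25, -20) = 1

1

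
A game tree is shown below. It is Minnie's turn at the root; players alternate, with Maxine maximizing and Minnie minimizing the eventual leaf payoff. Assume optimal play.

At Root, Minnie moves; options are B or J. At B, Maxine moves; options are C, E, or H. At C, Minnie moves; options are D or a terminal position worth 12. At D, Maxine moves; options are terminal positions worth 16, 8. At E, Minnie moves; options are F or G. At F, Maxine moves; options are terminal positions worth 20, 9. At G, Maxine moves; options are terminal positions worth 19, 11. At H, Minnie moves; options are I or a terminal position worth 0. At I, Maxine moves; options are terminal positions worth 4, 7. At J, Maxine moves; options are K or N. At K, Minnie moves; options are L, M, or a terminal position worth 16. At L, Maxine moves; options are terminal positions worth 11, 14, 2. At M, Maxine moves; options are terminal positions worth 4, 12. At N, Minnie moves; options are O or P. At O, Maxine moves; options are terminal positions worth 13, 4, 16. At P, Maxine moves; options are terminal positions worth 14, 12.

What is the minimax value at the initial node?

14

D (Maxine): max(16, 8) = 16
C (Minnie): min(16, 12) = 12
F (Maxine): max(20, 9) = 20
G (Maxine): max(19, 11) = 19
E (Minnie): min(20, 19) = 19
I (Maxine): max(4, 7) = 7
H (Minnie): min(7, 0) = 0
B (Maxine): max(12, 19, 0) = 19
L (Maxine): max(11, 14, 2) = 14
M (Maxine): max(4, 12) = 12
K (Minnie): min(14, 12, 16) = 12
O (Maxine): max(13, 4, 16) = 16
P (Maxine): max(14, 12) = 14
N (Minnie): min(16, 14) = 14
J (Maxine): max(12, 14) = 14
Root (Minnie): min(19, 14) = 14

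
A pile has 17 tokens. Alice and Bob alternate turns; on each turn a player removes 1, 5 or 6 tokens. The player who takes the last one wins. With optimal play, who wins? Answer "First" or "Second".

W/L table (W = player to move can force a win):
i:   0  1  2  3  4  5  6  7  8  9 10 11 12 13 14 15 16 17
     L  W  L  W  L  W  W  W  W  W  W  L  W  L  W  L  W  W
Position 17 is W, so the first player wins.

First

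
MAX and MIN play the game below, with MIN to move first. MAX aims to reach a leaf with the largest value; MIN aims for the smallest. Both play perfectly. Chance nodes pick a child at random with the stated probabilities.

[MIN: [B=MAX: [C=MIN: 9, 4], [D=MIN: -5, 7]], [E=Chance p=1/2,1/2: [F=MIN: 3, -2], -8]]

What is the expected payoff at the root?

C (MIN): min(9, 4) = 4
D (MIN): min(-5, 7) = -5
B (MAX): max(4, -5) = 4
F (MIN): min(3, -2) = -2
E (Chance): 1/2·-2 + 1/2·-8 = -5
Root (MIN): min(4, -5) = -5

-5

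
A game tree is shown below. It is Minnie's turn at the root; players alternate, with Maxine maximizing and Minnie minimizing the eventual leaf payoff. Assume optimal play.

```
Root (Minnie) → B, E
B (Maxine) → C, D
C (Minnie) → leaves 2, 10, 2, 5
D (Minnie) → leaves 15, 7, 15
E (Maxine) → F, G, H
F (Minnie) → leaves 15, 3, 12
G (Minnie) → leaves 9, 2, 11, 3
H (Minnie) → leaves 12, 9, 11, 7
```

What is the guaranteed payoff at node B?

7

C: min(2, 10, 2, 5) = 2
D: min(15, 7, 15) = 7
B: max(2, 7) = 7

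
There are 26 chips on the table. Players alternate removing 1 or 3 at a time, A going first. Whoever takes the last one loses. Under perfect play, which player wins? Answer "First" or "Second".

First

i:   0  1  2  3  4  5  6  7  8  9 10 11 12 13 14 15 16 17 18 19 20 21 22 23 24 25 26
     W  L  W  L  W  L  W  L  W  L  W  L  W  L  W  L  W  L  W  L  W  L  W  L  W  L  W
Position 26 is W, so the first player wins.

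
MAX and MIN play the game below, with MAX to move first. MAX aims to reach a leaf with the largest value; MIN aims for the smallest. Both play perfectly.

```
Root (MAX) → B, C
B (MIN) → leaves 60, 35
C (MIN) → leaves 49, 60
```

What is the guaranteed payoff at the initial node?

B (MIN): min(60, 35) = 35
C (MIN): min(49, 60) = 49
Root (MAX): max(35, 49) = 49

49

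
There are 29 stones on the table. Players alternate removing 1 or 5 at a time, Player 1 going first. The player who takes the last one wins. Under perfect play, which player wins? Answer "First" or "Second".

Positions where the player to move wins (W) vs loses (L):
i:   0  1  2  3  4  5  6  7  8  9 10 11 12 13 14 15 16 17 18 19 20 21 22 23 24 25 26 27 28 29
     L  W  L  W  L  W  L  W  L  W  L  W  L  W  L  W  L  W  L  W  L  W  L  W  L  W  L  W  L  W
Position 29 is W, so the first player wins.

First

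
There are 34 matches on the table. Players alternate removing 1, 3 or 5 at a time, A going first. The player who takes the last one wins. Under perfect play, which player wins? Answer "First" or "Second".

Mark each pile size as W (mover wins) or L (mover loses):
i:   0  1  2  3  4  5  6  7  8  9 10 11 12 13 14 15 16 17 18 19 20 21 22 23 24 25 26 27 28 29 30 31 32 33 34
     L  W  L  W  L  W  L  W  L  W  L  W  L  W  L  W  L  W  L  W  L  W  L  W  L  W  L  W  L  W  L  W  L  W  L
Position 34 is L, so the second player wins.

Second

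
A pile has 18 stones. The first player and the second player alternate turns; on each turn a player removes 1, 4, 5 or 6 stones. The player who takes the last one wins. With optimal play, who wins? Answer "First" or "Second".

Positions where the player to move wins (W) vs loses (L):
i:   0  1  2  3  4  5  6  7  8  9 10 11 12 13 14 15 16 17 18
     L  W  L  W  W  W  W  W  W  L  W  L  W  W  W  W  W  W  L
Position 18 is L, so the second player wins.

Second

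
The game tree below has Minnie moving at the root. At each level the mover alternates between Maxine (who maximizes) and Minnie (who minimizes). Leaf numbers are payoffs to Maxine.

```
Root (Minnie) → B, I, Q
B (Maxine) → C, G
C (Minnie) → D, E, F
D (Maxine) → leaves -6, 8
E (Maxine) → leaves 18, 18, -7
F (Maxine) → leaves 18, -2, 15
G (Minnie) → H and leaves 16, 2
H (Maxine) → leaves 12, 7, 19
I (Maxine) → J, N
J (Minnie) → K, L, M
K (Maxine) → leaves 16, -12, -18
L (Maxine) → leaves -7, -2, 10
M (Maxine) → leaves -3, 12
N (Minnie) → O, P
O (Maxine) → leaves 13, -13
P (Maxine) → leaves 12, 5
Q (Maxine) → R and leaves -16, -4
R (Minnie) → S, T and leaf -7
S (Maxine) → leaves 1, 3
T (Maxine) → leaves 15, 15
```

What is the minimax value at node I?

12

K: max(16, -12, -18) = 16
L: max(-7, -2, 10) = 10
M: max(-3, 12) = 12
J: min(16, 10, 12) = 10
O: max(13, -13) = 13
P: max(12, 5) = 12
N: min(13, 12) = 12
I: max(10, 12) = 12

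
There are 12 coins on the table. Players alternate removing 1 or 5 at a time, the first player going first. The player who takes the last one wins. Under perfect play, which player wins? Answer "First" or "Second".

Mark each pile size as W (mover wins) or L (mover loses):
i:   0  1  2  3  4  5  6  7  8  9 10 11 12
     L  W  L  W  L  W  L  W  L  W  L  W  L
Position 12 is L, so the second player wins.

Second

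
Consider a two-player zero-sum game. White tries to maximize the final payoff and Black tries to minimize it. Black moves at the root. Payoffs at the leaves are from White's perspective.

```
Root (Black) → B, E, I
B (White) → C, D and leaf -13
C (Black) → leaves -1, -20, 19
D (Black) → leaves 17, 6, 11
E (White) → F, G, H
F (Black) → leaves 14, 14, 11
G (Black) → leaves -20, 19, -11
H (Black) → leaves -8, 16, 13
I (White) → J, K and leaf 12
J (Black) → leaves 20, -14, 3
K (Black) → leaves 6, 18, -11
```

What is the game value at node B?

C: min(-1, -20, 19) = -20
D: min(17, 6, 11) = 6
B: max(-20, 6, -13) = 6

6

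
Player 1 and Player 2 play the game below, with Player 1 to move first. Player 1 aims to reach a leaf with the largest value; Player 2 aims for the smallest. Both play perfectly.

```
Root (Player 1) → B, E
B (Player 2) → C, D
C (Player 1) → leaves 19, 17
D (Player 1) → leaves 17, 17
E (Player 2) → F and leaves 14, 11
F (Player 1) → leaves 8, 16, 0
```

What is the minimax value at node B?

C: max(19, 17) = 19
D: max(17, 17) = 17
B: min(19, 17) = 17

17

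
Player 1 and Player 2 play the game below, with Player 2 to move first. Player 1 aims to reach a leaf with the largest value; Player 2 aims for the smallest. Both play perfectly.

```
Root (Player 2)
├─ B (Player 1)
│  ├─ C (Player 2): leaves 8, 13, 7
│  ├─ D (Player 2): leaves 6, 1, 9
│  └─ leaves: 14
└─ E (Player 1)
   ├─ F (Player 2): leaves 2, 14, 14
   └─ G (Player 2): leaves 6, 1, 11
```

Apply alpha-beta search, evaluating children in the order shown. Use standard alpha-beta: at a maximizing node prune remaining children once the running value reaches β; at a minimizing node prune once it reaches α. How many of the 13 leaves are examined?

C [α=-∞,β=+∞]: v=7
D [α=7,β=+∞]: v=6 after child 1 ≤ α → α-cutoff, skip 2
B [α=-∞,β=+∞]: v=14
F [α=-∞,β=14]: v=2
G [α=2,β=14]: v=1 after child 2 ≤ α → α-cutoff, skip 1
E [α=-∞,β=14]: v=2
Root [α=-∞,β=+∞]: v=2
Leaves evaluated: 10 of 13.

10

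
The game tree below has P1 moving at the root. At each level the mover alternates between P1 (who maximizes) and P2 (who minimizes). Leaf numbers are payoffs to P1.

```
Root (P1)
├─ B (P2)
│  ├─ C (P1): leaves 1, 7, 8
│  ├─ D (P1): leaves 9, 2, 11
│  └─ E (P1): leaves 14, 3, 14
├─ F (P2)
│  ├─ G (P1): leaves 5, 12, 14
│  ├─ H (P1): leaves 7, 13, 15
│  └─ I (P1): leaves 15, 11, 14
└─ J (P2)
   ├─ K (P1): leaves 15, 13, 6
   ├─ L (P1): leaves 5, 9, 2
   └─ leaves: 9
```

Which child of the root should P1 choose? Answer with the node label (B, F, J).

F

C (P1): max(1, 7, 8) = 8
D (P1): max(9, 2, 11) = 11
E (P1): max(14, 3, 14) = 14
B (P2): min(8, 11, 14) = 8
G (P1): max(5, 12, 14) = 14
H (P1): max(7, 13, 15) = 15
I (P1): max(15, 11, 14) = 15
F (P2): min(14, 15, 15) = 14
K (P1): max(15, 13, 6) = 15
L (P1): max(5, 9, 2) = 9
J (P2): min(15, 9, 9) = 9
Root (P1): max(8, 14, 9) = 14
P1 picks the child with the highest value: F (value 14).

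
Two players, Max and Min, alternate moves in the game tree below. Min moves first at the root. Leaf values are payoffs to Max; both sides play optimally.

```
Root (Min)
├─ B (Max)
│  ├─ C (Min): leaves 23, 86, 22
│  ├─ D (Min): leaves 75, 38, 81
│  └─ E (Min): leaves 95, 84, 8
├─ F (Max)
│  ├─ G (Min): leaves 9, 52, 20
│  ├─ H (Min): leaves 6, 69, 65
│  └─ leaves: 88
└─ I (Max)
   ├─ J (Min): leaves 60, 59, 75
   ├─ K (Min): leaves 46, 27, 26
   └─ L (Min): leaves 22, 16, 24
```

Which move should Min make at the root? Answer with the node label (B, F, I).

B

C (Min): min(23, 86, 22) = 22
D (Min): min(75, 38, 81) = 38
E (Min): min(95, 84, 8) = 8
B (Max): max(22, 38, 8) = 38
G (Min): min(9, 52, 20) = 9
H (Min): min(6, 69, 65) = 6
F (Max): max(9, 6, 88) = 88
J (Min): min(60, 59, 75) = 59
K (Min): min(46, 27, 26) = 26
L (Min): min(22, 16, 24) = 16
I (Max): max(59, 26, 16) = 59
Root (Min): min(38, 88, 59) = 38
Min picks the child with the lowest value: B (value 38).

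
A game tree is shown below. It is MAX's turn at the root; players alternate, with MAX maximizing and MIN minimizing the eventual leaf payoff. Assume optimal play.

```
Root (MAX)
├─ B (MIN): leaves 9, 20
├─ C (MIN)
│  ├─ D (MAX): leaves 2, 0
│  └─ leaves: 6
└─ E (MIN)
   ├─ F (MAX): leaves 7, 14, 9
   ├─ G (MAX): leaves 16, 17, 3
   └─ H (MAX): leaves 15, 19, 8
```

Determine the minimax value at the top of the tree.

14

B (MIN): min(9, 20) = 9
D (MAX): max(2, 0) = 2
C (MIN): min(2, 6) = 2
F (MAX): max(7, 14, 9) = 14
G (MAX): max(16, 17, 3) = 17
H (MAX): max(15, 19, 8) = 19
E (MIN): min(14, 17, 19) = 14
Root (MAX): max(9, 2, 14) = 14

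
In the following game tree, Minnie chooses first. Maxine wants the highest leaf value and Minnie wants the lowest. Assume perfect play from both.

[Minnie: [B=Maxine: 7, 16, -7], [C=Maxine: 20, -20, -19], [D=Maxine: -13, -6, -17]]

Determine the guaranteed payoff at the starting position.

B (Maxine): max(7, 16, -7) = 16
C (Maxine): max(20, -20, -19) = 20
D (Maxine): max(-13, -6, -17) = -6
Root (Minnie): min(16, 20, -6) = -6

-6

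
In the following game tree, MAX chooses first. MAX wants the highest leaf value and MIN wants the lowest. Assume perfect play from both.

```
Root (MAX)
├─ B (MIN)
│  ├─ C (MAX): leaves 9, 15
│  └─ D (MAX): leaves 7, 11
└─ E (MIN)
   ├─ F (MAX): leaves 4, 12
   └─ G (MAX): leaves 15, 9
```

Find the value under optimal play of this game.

C (MAX): max(9, 15) = 15
D (MAX): max(7, 11) = 11
B (MIN): min(15, 11) = 11
F (MAX): max(4, 12) = 12
G (MAX): max(15, 9) = 15
E (MIN): min(12, 15) = 12
Root (MAX): max(11, 12) = 12

12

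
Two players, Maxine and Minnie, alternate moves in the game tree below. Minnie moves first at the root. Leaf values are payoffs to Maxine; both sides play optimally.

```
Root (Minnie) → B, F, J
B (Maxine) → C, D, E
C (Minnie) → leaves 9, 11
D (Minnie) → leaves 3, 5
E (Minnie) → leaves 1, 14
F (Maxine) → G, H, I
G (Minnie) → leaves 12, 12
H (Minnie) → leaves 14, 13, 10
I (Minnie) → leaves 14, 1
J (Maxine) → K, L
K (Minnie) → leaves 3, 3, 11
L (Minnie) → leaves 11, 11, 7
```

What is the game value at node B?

9

C: min(9, 11) = 9
D: min(3, 5) = 3
E: min(1, 14) = 1
B: max(9, 3, 1) = 9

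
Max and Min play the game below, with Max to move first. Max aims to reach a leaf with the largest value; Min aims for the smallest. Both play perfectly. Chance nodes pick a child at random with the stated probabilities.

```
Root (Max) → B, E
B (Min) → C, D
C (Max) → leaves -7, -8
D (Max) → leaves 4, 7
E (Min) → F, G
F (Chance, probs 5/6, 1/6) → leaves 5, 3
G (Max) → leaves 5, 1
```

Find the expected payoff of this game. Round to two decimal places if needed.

C (Max): max(-7, -8) = -7
D (Max): max(4, 7) = 7
B (Min): min(-7, 7) = -7
F (Chance): 5/6·5 + 1/6·3 = 4.67
G (Max): max(5, 1) = 5
E (Min): min(4.67, 5) = 4.67
Root (Max): max(-7, 4.67) = 4.67

4.67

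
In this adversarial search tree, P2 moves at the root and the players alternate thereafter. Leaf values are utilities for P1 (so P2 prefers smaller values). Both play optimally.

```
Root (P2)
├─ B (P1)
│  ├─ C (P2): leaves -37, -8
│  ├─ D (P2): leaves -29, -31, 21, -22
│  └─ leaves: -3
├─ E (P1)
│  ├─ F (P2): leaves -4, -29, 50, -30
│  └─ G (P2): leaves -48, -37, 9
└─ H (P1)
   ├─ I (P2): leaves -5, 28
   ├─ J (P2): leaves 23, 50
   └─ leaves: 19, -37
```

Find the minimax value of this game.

-30

C (P2): min(-37, -8) = -37
D (P2): min(-29, -31, 21, -22) = -31
B (P1): max(-37, -31, -3) = -3
F (P2): min(-4, -29, 50, -30) = -30
G (P2): min(-48, -37, 9) = -48
E (P1): max(-30, -48) = -30
I (P2): min(-5, 28) = -5
J (P2): min(23, 50) = 23
H (P1): max(-5, 23, 19, -37) = 23
Root (P2): min(-3, -30, 23) = -30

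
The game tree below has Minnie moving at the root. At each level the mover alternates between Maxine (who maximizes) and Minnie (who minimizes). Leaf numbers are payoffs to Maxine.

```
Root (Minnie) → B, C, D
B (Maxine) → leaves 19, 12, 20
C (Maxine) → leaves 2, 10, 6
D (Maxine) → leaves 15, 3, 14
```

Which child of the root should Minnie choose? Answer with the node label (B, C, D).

C

B (Maxine): max(19, 12, 20) = 20
C (Maxine): max(2, 10, 6) = 10
D (Maxine): max(15, 3, 14) = 15
Root (Minnie): min(20, 10, 15) = 10
Minnie picks the child with the lowest value: C (value 10).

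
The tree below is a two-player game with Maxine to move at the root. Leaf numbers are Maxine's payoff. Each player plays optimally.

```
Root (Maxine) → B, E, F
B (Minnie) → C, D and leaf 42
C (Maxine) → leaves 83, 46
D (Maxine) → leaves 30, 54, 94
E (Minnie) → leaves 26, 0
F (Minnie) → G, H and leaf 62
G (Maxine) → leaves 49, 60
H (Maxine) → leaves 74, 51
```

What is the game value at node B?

42

C: max(83, 46) = 83
D: max(30, 54, 94) = 94
B: min(83, 94, 42) = 42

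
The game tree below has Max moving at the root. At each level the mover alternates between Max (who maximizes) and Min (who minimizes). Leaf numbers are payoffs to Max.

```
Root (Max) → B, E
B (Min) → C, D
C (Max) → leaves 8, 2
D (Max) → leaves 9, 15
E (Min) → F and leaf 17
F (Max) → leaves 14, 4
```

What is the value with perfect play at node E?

F: max(14, 4) = 14
E: min(14, 17) = 14

14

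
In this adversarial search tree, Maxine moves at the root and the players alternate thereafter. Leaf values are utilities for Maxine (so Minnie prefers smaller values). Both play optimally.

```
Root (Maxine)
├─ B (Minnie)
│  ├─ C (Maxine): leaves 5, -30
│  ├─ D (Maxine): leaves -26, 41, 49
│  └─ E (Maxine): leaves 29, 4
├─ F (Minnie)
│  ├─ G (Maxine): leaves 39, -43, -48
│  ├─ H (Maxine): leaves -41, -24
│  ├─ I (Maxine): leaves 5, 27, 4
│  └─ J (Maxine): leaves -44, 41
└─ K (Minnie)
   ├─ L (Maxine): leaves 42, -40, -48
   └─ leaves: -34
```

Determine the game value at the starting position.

5

C (Maxine): max(5, -30) = 5
D (Maxine): max(-26, 41, 49) = 49
E (Maxine): max(29, 4) = 29
B (Minnie): min(5, 49, 29) = 5
G (Maxine): max(39, -43, -48) = 39
H (Maxine): max(-41, -24) = -24
I (Maxine): max(5, 27, 4) = 27
J (Maxine): max(-44, 41) = 41
F (Minnie): min(39, -24, 27, 41) = -24
L (Maxine): max(42, -40, -48) = 42
K (Minnie): min(42, -34) = -34
Root (Maxine): max(5, -24, -34) = 5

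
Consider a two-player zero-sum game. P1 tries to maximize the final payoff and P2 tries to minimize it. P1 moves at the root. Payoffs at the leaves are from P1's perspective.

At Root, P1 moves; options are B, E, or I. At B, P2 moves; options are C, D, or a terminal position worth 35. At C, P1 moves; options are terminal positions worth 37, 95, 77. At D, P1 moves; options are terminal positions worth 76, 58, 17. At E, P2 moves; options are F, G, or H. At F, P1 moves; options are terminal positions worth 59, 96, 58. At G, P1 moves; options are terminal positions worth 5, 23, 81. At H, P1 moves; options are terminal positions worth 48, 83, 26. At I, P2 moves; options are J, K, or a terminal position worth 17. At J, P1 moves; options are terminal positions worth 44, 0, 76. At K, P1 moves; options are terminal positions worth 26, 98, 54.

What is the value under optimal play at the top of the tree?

81

C (P1): max(37, 95, 77) = 95
D (P1): max(76, 58, 17) = 76
B (P2): min(95, 76, 35) = 35
F (P1): max(59, 96, 58) = 96
G (P1): max(5, 23, 81) = 81
H (P1): max(48, 83, 26) = 83
E (P2): min(96, 81, 83) = 81
J (P1): max(44, 0, 76) = 76
K (P1): max(26, 98, 54) = 98
I (P2): min(76, 98, 17) = 17
Root (P1): max(35, 81, 17) = 81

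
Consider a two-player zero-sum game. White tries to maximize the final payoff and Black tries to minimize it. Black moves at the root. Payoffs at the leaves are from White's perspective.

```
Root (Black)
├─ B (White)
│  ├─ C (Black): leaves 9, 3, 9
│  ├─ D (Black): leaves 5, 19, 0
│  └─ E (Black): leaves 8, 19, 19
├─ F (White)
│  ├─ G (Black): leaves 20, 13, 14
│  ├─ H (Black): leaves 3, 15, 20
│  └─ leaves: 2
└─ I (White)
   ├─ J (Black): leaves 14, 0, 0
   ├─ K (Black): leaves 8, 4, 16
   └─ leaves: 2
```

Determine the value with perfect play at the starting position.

4

C (Black): min(9, 3, 9) = 3
D (Black): min(5, 19, 0) = 0
E (Black): min(8, 19, 19) = 8
B (White): max(3, 0, 8) = 8
G (Black): min(20, 13, 14) = 13
H (Black): min(3, 15, 20) = 3
F (White): max(13, 3, 2) = 13
J (Black): min(14, 0, 0) = 0
K (Black): min(8, 4, 16) = 4
I (White): max(0, 4, 2) = 4
Root (Black): min(8, 13, 4) = 4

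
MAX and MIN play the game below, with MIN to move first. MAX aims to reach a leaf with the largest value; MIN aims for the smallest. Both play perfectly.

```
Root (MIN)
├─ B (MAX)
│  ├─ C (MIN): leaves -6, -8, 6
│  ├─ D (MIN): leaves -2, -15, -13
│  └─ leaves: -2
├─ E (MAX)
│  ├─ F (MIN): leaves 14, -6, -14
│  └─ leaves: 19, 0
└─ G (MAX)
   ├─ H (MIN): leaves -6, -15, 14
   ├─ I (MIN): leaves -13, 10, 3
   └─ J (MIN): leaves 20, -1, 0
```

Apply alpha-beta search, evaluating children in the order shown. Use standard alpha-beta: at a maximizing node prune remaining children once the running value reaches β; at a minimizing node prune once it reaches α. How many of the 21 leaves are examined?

19

C [α=-∞,β=+∞]: v=-8
D [α=-8,β=+∞]: v=-15 after child 2 ≤ α → α-cutoff, skip 1
B [α=-∞,β=+∞]: v=-2
F [α=-∞,β=-2]: v=-14
E [α=-∞,β=-2]: v=19 after child 2 ≥ β → β-cutoff, skip 1
H [α=-∞,β=-2]: v=-15
I [α=-15,β=-2]: v=-13
J [α=-13,β=-2]: v=-1
G [α=-∞,β=-2]: v=-1
Root [α=-∞,β=+∞]: v=-2
Leaves evaluated: 19 of 21.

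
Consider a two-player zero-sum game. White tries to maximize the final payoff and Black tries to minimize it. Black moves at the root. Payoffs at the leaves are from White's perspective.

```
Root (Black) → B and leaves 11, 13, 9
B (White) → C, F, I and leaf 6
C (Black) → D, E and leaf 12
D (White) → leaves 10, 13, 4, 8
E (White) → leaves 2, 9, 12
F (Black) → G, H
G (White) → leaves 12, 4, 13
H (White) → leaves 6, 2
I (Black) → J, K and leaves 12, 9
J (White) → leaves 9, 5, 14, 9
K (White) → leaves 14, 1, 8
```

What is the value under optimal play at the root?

D (White): max(10, 13, 4, 8) = 13
E (White): max(2, 9, 12) = 12
C (Black): min(13, 12, 12) = 12
G (White): max(12, 4, 13) = 13
H (White): max(6, 2) = 6
F (Black): min(13, 6) = 6
J (White): max(9, 5, 14, 9) = 14
K (White): max(14, 1, 8) = 14
I (Black): min(14, 14, 12, 9) = 9
B (White): max(12, 6, 9, 6) = 12
Root (Black): min(12, 11, 13, 9) = 9

9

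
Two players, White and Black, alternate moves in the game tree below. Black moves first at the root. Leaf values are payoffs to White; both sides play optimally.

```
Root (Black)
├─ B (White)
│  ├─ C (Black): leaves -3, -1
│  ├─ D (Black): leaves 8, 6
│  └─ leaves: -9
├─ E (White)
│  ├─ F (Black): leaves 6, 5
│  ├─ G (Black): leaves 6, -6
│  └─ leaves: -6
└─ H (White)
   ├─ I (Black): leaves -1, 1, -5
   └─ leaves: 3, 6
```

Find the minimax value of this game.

5

C (Black): min(-3, -1) = -3
D (Black): min(8, 6) = 6
B (White): max(-3, 6, -9) = 6
F (Black): min(6, 5) = 5
G (Black): min(6, -6) = -6
E (White): max(5, -6, -6) = 5
I (Black): min(-1, 1, -5) = -5
H (White): max(-5, 3, 6) = 6
Root (Black): min(6, 5, 6) = 5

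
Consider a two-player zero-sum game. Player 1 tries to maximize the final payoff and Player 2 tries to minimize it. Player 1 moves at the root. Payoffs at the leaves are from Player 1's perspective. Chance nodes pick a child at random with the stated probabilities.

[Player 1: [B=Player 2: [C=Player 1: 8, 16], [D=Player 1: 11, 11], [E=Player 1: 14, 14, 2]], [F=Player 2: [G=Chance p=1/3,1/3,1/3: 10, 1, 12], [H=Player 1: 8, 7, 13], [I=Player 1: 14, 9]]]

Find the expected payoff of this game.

11

C (Player 1): max(8, 16) = 16
D (Player 1): max(11, 11) = 11
E (Player 1): max(14, 14, 2) = 14
B (Player 2): min(16, 11, 14) = 11
G (Chance): 1/3·10 + 1/3·1 + 1/3·12 = 7.67
H (Player 1): max(8, 7, 13) = 13
I (Player 1): max(14, 9) = 14
F (Player 2): min(7.67, 13, 14) = 7.67
Root (Player 1): max(11, 7.67) = 11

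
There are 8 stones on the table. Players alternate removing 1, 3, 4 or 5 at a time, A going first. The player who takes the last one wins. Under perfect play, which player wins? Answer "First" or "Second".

Positions where the player to move wins (W) vs loses (L):
i:   0  1  2  3  4  5  6  7  8
     L  W  L  W  W  W  W  W  L
Position 8 is L, so the second player wins.

Second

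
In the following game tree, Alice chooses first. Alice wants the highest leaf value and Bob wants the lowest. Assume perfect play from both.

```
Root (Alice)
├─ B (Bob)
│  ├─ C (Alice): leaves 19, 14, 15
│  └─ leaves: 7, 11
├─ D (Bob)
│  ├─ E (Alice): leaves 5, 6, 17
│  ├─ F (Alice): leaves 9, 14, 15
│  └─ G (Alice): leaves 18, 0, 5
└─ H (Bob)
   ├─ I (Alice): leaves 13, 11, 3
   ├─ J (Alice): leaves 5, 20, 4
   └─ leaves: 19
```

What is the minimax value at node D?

E: max(5, 6, 17) = 17
F: max(9, 14, 15) = 15
G: max(18, 0, 5) = 18
D: min(17, 15, 18) = 15

15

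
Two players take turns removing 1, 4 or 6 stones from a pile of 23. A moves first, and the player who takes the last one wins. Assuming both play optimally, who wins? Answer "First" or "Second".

Mark each pile size as W (mover wins) or L (mover loses):
i:   0  1  2  3  4  5  6  7  8  9 10 11 12 13 14 15 16 17 18 19 20 21 22 23
     L  W  L  W  W  L  W  L  W  W  L  W  L  W  W  L  W  L  W  W  L  W  L  W
Position 23 is W, so the first player wins.

First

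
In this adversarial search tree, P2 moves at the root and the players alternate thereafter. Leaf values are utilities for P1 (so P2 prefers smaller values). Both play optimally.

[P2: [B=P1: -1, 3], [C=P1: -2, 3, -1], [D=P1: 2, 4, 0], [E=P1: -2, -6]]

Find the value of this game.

B (P1): max(-1, 3) = 3
C (P1): max(-2, 3, -1) = 3
D (P1): max(2, 4, 0) = 4
E (P1): max(-2, -6) = -2
Root (P2): min(3, 3, 4, -2) = -2

-2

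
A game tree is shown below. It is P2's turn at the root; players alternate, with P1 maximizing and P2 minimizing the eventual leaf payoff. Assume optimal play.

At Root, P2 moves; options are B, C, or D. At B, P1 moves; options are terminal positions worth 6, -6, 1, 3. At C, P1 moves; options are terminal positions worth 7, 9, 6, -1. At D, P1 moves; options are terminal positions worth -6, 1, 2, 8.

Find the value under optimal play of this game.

B (P1): max(6, -6, 1, 3) = 6
C (P1): max(7, 9, 6, -1) = 9
D (P1): max(-6, 1, 2, 8) = 8
Root (P2): min(6, 9, 8) = 6

6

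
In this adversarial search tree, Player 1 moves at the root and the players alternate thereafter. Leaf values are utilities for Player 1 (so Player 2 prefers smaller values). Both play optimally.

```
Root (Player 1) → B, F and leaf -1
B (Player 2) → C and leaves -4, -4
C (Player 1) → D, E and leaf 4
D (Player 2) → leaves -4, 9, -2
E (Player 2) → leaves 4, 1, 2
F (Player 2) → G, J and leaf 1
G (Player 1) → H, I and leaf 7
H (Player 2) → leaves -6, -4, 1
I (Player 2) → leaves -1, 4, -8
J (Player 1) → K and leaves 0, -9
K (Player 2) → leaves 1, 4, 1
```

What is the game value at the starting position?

1

D (Player 2): min(-4, 9, -2) = -4
E (Player 2): min(4, 1, 2) = 1
C (Player 1): max(-4, 1, 4) = 4
B (Player 2): min(4, -4, -4) = -4
H (Player 2): min(-6, -4, 1) = -6
I (Player 2): min(-1, 4, -8) = -8
G (Player 1): max(-6, -8, 7) = 7
K (Player 2): min(1, 4, 1) = 1
J (Player 1): max(1, 0, -9) = 1
F (Player 2): min(7, 1, 1) = 1
Root (Player 1): max(-4, 1, -1) = 1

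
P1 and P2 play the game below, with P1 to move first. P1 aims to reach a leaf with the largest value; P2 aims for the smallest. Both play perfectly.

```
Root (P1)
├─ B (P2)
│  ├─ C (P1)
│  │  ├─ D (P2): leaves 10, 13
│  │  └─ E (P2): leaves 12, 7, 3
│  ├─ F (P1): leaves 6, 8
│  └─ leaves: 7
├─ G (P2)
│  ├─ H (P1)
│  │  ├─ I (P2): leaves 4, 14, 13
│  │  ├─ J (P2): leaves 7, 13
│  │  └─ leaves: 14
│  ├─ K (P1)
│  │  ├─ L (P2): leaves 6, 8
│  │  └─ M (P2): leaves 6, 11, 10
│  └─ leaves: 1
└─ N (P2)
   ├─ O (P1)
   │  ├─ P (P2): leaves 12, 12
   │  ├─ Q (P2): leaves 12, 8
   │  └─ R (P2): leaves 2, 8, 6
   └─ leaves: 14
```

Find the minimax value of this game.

12

D (P2): min(10, 13) = 10
E (P2): min(12, 7, 3) = 3
C (P1): max(10, 3) = 10
F (P1): max(6, 8) = 8
B (P2): min(10, 8, 7) = 7
I (P2): min(4, 14, 13) = 4
J (P2): min(7, 13) = 7
H (P1): max(4, 7, 14) = 14
L (P2): min(6, 8) = 6
M (P2): min(6, 11, 10) = 6
K (P1): max(6, 6) = 6
G (P2): min(14, 6, 1) = 1
P (P2): min(12, 12) = 12
Q (P2): min(12, 8) = 8
R (P2): min(2, 8, 6) = 2
O (P1): max(12, 8, 2) = 12
N (P2): min(12, 14) = 12
Root (P1): max(7, 1, 12) = 12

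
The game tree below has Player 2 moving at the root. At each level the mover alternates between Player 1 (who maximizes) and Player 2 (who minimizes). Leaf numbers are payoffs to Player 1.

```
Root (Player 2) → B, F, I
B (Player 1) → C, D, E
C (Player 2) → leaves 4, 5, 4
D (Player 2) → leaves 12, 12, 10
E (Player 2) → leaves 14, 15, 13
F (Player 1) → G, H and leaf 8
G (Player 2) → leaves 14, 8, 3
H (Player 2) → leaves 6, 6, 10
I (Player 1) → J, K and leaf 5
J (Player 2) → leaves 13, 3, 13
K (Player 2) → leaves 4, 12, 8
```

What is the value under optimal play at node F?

G: min(14, 8, 3) = 3
H: min(6, 6, 10) = 6
F: max(3, 6, 8) = 8

8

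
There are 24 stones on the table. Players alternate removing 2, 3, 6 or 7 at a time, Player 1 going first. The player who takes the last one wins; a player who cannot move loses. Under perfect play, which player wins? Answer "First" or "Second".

i:   0  1  2  3  4  5  6  7  8  9 10 11 12 13 14 15 16 17 18 19 20 21 22 23 24
     L  L  W  W  W  L  W  W  W  L  L  W  W  W  L  W  W  W  L  L  W  W  W  L  W
Position 24 is W, so the first player wins.

First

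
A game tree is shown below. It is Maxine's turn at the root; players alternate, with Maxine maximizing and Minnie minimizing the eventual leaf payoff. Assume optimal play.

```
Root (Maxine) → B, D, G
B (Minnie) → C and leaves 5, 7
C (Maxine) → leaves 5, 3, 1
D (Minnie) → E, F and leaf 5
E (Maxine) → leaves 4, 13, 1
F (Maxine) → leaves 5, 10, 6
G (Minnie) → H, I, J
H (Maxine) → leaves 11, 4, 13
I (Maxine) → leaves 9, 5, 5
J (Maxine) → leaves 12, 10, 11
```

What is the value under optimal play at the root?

C (Maxine): max(5, 3, 1) = 5
B (Minnie): min(5, 5, 7) = 5
E (Maxine): max(4, 13, 1) = 13
F (Maxine): max(5, 10, 6) = 10
D (Minnie): min(13, 10, 5) = 5
H (Maxine): max(11, 4, 13) = 13
I (Maxine): max(9, 5, 5) = 9
J (Maxine): max(12, 10, 11) = 12
G (Minnie): min(13, 9, 12) = 9
Root (Maxine): max(5, 5, 9) = 9

9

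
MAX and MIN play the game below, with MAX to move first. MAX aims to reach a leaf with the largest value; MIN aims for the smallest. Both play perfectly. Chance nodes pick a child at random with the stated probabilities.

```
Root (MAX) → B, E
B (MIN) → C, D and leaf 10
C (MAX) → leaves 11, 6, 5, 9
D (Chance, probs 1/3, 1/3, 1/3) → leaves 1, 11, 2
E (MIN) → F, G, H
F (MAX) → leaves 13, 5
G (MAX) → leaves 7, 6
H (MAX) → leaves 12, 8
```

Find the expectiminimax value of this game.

C (MAX): max(11, 6, 5, 9) = 11
D (Chance): 1/3·1 + 1/3·11 + 1/3·2 = 4.67
B (MIN): min(11, 4.67, 10) = 4.67
F (MAX): max(13, 5) = 13
G (MAX): max(7, 6) = 7
H (MAX): max(12, 8) = 12
E (MIN): min(13, 7, 12) = 7
Root (MAX): max(4.67, 7) = 7

7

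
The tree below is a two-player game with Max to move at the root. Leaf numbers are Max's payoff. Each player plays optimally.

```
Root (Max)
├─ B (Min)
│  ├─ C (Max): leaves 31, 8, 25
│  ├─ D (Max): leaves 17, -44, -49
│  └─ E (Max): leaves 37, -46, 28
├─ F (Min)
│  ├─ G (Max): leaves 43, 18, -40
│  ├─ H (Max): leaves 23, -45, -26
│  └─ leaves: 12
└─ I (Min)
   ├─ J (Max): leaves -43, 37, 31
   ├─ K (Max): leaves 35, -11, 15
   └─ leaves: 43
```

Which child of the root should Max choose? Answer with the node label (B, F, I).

I

C (Max): max(31, 8, 25) = 31
D (Max): max(17, -44, -49) = 17
E (Max): max(37, -46, 28) = 37
B (Min): min(31, 17, 37) = 17
G (Max): max(43, 18, -40) = 43
H (Max): max(23, -45, -26) = 23
F (Min): min(43, 23, 12) = 12
J (Max): max(-43, 37, 31) = 37
K (Max): max(35, -11, 15) = 35
I (Min): min(37, 35, 43) = 35
Root (Max): max(17, 12, 35) = 35
Max picks the child with the highest value: I (value 35).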